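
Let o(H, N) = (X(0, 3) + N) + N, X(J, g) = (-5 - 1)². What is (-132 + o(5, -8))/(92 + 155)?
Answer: -112/247 ≈ -0.45344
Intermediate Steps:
X(J, g) = 36 (X(J, g) = (-6)² = 36)
o(H, N) = 36 + 2*N (o(H, N) = (36 + N) + N = 36 + 2*N)
(-132 + o(5, -8))/(92 + 155) = (-132 + (36 + 2*(-8)))/(92 + 155) = (-132 + (36 - 16))/247 = (-132 + 20)*(1/247) = -112*1/247 = -112/247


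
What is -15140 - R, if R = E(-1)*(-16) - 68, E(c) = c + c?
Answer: -15104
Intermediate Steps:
E(c) = 2*c
R = -36 (R = (2*(-1))*(-16) - 68 = -2*(-16) - 68 = 32 - 68 = -36)
-15140 - R = -15140 - 1*(-36) = -15140 + 36 = -15104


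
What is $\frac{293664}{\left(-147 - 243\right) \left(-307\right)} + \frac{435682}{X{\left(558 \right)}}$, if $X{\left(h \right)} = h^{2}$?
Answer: $\frac{11966716963}{3106634310} \approx 3.852$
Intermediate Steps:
$\frac{293664}{\left(-147 - 243\right) \left(-307\right)} + \frac{435682}{X{\left(558 \right)}} = \frac{293664}{\left(-147 - 243\right) \left(-307\right)} + \frac{435682}{558^{2}} = \frac{293664}{\left(-390\right) \left(-307\right)} + \frac{435682}{311364} = \frac{293664}{119730} + 435682 \cdot \frac{1}{311364} = 293664 \cdot \frac{1}{119730} + \frac{217841}{155682} = \frac{48944}{19955} + \frac{217841}{155682} = \frac{11966716963}{3106634310}$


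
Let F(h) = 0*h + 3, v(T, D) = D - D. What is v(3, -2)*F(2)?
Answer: 0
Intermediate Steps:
v(T, D) = 0
F(h) = 3 (F(h) = 0 + 3 = 3)
v(3, -2)*F(2) = 0*3 = 0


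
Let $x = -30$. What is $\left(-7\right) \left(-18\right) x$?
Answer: $-3780$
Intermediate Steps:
$\left(-7\right) \left(-18\right) x = \left(-7\right) \left(-18\right) \left(-30\right) = 126 \left(-30\right) = -3780$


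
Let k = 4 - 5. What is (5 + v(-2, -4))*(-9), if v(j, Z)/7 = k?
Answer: 18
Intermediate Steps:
k = -1
v(j, Z) = -7 (v(j, Z) = 7*(-1) = -7)
(5 + v(-2, -4))*(-9) = (5 - 7)*(-9) = -2*(-9) = 18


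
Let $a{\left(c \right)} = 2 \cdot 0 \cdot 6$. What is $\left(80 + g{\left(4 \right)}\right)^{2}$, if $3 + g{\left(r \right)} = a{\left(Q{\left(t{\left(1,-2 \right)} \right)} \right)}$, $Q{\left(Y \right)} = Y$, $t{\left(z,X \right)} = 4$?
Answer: $5929$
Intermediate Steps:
$a{\left(c \right)} = 0$ ($a{\left(c \right)} = 0 \cdot 6 = 0$)
$g{\left(r \right)} = -3$ ($g{\left(r \right)} = -3 + 0 = -3$)
$\left(80 + g{\left(4 \right)}\right)^{2} = \left(80 - 3\right)^{2} = 77^{2} = 5929$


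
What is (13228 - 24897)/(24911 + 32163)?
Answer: -11669/57074 ≈ -0.20445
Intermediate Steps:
(13228 - 24897)/(24911 + 32163) = -11669/57074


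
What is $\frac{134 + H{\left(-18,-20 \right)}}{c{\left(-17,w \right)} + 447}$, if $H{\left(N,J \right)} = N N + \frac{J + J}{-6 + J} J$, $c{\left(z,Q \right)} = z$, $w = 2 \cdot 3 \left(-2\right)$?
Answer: $\frac{2777}{2795} \approx 0.99356$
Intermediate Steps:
$w = -12$ ($w = 6 \left(-2\right) = -12$)
$H{\left(N,J \right)} = N^{2} + \frac{2 J^{2}}{-6 + J}$ ($H{\left(N,J \right)} = N^{2} + \frac{2 J}{-6 + J} J = N^{2} + \frac{2 J^{2}}{-6 + J}$)
$\frac{134 + H{\left(-18,-20 \right)}}{c{\left(-17,w \right)} + 447} = \frac{134 + \frac{- 6 \left(-18\right)^{2} + 2 \left(-20\right)^{2} - 20 \left(-18\right)^{2}}{-6 - 20}}{-17 + 447} = \frac{134 + \frac{\left(-6\right) 324 + 2 \cdot 400 - 6480}{-26}}{430} = \left(134 - \frac{-1944 + 800 - 6480}{26}\right) \frac{1}{430} = \left(134 - - \frac{3812}{13}\right) \frac{1}{430} = \left(134 + \frac{3812}{13}\right) \frac{1}{430} = \frac{5554}{13} \cdot \frac{1}{430} = \frac{2777}{2795}$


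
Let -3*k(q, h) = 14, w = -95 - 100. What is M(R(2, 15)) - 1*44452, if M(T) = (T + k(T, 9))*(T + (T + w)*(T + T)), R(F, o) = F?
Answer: -127196/3 ≈ -42399.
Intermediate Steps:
w = -195
k(q, h) = -14/3 (k(q, h) = -1/3*14 = -14/3)
M(T) = (-14/3 + T)*(T + 2*T*(-195 + T)) (M(T) = (T - 14/3)*(T + (T - 195)*(T + T)) = (-14/3 + T)*(T + (-195 + T)*(2*T)) = (-14/3 + T)*(T + 2*T*(-195 + T)))
M(R(2, 15)) - 1*44452 = (1/3)*2*(5446 - 1195*2 + 6*2**2) - 1*44452 = (1/3)*2*(5446 - 2390 + 6*4) - 44452 = (1/3)*2*(5446 - 2390 + 24) - 44452 = (1/3)*2*3080 - 44452 = 6160/3 - 44452 = -127196/3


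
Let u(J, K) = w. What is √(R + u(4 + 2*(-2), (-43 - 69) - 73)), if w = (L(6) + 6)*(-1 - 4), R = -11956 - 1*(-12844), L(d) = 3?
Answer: √843 ≈ 29.034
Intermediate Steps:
R = 888 (R = -11956 + 12844 = 888)
w = -45 (w = (3 + 6)*(-1 - 4) = 9*(-5) = -45)
u(J, K) = -45
√(R + u(4 + 2*(-2), (-43 - 69) - 73)) = √(888 - 45) = √843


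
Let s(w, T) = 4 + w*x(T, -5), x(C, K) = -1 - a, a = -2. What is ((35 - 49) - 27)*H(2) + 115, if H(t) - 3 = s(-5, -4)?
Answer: 33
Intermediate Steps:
x(C, K) = 1 (x(C, K) = -1 - 1*(-2) = -1 + 2 = 1)
s(w, T) = 4 + w (s(w, T) = 4 + w*1 = 4 + w)
H(t) = 2 (H(t) = 3 + (4 - 5) = 3 - 1 = 2)
((35 - 49) - 27)*H(2) + 115 = ((35 - 49) - 27)*2 + 115 = (-14 - 27)*2 + 115 = -41*2 + 115 = -82 + 115 = 33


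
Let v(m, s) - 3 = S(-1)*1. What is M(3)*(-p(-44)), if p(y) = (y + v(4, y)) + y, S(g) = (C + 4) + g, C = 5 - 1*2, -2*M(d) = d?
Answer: -237/2 ≈ -118.50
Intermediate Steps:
M(d) = -d/2
C = 3 (C = 5 - 2 = 3)
S(g) = 7 + g (S(g) = (3 + 4) + g = 7 + g)
v(m, s) = 9 (v(m, s) = 3 + (7 - 1)*1 = 3 + 6*1 = 3 + 6 = 9)
p(y) = 9 + 2*y (p(y) = (y + 9) + y = (9 + y) + y = 9 + 2*y)
M(3)*(-p(-44)) = (-1/2*3)*(-(9 + 2*(-44))) = -(-3)*(9 - 88)/2 = -(-3)*(-79)/2 = -3/2*79 = -237/2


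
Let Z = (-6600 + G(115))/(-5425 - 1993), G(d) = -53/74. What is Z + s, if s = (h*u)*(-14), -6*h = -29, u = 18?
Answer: -668110723/548932 ≈ -1217.1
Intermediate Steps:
h = 29/6 (h = -⅙*(-29) = 29/6 ≈ 4.8333)
G(d) = -53/74 (G(d) = -53*1/74 = -53/74)
Z = 488453/548932 (Z = (-6600 - 53/74)/(-5425 - 1993) = -488453/74/(-7418) = -488453/74*(-1/7418) = 488453/548932 ≈ 0.88982)
s = -1218 (s = ((29/6)*18)*(-14) = 87*(-14) = -1218)
Z + s = 488453/548932 - 1218 = -668110723/548932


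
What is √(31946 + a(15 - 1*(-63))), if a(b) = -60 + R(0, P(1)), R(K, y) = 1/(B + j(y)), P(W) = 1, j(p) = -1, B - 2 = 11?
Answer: √1147899/6 ≈ 178.57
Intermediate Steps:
B = 13 (B = 2 + 11 = 13)
R(K, y) = 1/12 (R(K, y) = 1/(13 - 1) = 1/12)
a(b) = -719/12 (a(b) = -60 + 1/12 = -719/12)
√(31946 + a(15 - 1*(-63))) = √(31946 - 719/12) = √(382633/12) = √1147899/6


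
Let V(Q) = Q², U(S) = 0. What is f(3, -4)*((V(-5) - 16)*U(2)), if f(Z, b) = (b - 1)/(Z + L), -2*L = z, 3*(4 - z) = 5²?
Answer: 0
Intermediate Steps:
z = -13/3 (z = 4 - ⅓*5² = 4 - ⅓*25 = 4 - 25/3 = -13/3 ≈ -4.3333)
L = 13/6 (L = -½*(-13/3) = 13/6 ≈ 2.1667)
f(Z, b) = (-1 + b)/(13/6 + Z) (f(Z, b) = (b - 1)/(Z + 13/6) = (-1 + b)/(13/6 + Z))
f(3, -4)*((V(-5) - 16)*U(2)) = (6*(-1 - 4)/(13 + 6*3))*(((-5)² - 16)*0) = (6*(-5)/(13 + 18))*((25 - 16)*0) = (6*(-5)/31)*(9*0) = (6*(1/31)*(-5))*0 = -30/31*0 = 0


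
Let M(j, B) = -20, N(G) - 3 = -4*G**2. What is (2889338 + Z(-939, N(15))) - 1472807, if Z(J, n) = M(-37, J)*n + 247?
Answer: 1434718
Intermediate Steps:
N(G) = 3 - 4*G**2
Z(J, n) = 247 - 20*n (Z(J, n) = -20*n + 247 = 247 - 20*n)
(2889338 + Z(-939, N(15))) - 1472807 = (2889338 + (247 - 20*(3 - 4*15**2))) - 1472807 = (2889338 + (247 - 20*(3 - 4*225))) - 1472807 = (2889338 + (247 - 20*(3 - 900))) - 1472807 = (2889338 + (247 - 20*(-897))) - 1472807 = (2889338 + (247 + 17940)) - 1472807 = (2889338 + 18187) - 1472807 = 2907525 - 1472807 = 1434718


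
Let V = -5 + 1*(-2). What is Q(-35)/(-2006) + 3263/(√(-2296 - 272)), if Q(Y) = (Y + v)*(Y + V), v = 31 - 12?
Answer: -336/1003 - 3263*I*√642/1284 ≈ -0.33499 - 64.39*I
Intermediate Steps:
V = -7 (V = -5 - 2 = -7)
v = 19
Q(Y) = (-7 + Y)*(19 + Y) (Q(Y) = (Y + 19)*(Y - 7) = (19 + Y)*(-7 + Y) = (-7 + Y)*(19 + Y))
Q(-35)/(-2006) + 3263/(√(-2296 - 272)) = (-133 + (-35)² + 12*(-35))/(-2006) + 3263/(√(-2296 - 272)) = (-133 + 1225 - 420)*(-1/2006) + 3263/(√(-2568)) = 672*(-1/2006) + 3263/((2*I*√642)) = -336/1003 + 3263*(-I*√642/1284) = -336/1003 - 3263*I*√642/1284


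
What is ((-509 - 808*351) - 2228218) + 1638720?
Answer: -873615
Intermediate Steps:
((-509 - 808*351) - 2228218) + 1638720 = ((-509 - 283608) - 2228218) + 1638720 = (-284117 - 2228218) + 1638720 = -2512335 + 1638720 = -873615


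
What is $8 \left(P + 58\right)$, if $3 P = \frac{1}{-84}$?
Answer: $\frac{29230}{63} \approx 463.97$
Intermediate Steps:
$P = - \frac{1}{252}$ ($P = \frac{1}{3 \left(-84\right)} = \frac{1}{3} \left(- \frac{1}{84}\right) = - \frac{1}{252} \approx -0.0039683$)
$8 \left(P + 58\right) = 8 \left(- \frac{1}{252} + 58\right) = 8 \cdot \frac{14615}{252} = \frac{29230}{63}$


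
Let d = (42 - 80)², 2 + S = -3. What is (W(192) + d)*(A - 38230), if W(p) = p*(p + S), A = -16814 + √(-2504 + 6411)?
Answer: -2055783312 + 37348*√3907 ≈ -2.0534e+9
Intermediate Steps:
S = -5 (S = -2 - 3 = -5)
d = 1444 (d = (-38)² = 1444)
A = -16814 + √3907 ≈ -16752.
W(p) = p*(-5 + p) (W(p) = p*(p - 5) = p*(-5 + p))
(W(192) + d)*(A - 38230) = (192*(-5 + 192) + 1444)*((-16814 + √3907) - 38230) = (192*187 + 1444)*(-55044 + √3907) = (35904 + 1444)*(-55044 + √3907) = 37348*(-55044 + √3907) = -2055783312 + 37348*√3907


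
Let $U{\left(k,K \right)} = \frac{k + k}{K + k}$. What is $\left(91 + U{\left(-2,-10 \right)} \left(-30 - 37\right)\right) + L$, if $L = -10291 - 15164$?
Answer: $- \frac{76159}{3} \approx -25386.0$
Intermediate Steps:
$U{\left(k,K \right)} = \frac{2 k}{K + k}$
$L = -25455$
$\left(91 + U{\left(-2,-10 \right)} \left(-30 - 37\right)\right) + L = \left(91 + 2 \left(-2\right) \frac{1}{-10 - 2} \left(-30 - 37\right)\right) - 25455 = \left(91 + 2 \left(-2\right) \frac{1}{-12} \left(-30 - 37\right)\right) - 25455 = \left(91 + 2 \left(-2\right) \left(- \frac{1}{12}\right) \left(-67\right)\right) - 25455 = \left(91 + \frac{1}{3} \left(-67\right)\right) - 25455 = \left(91 - \frac{67}{3}\right) - 25455 = \frac{206}{3} - 25455 = - \frac{76159}{3}$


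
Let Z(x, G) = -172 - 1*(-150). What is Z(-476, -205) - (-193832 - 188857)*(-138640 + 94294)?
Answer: -16970726416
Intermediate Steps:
Z(x, G) = -22 (Z(x, G) = -172 + 150 = -22)
Z(-476, -205) - (-193832 - 188857)*(-138640 + 94294) = -22 - (-193832 - 188857)*(-138640 + 94294) = -22 - (-382689)*(-44346) = -22 - 1*16970726394 = -22 - 16970726394 = -16970726416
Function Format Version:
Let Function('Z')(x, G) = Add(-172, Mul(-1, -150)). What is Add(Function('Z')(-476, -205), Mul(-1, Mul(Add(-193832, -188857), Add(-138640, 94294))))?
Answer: -16970726416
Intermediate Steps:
Function('Z')(x, G) = -22 (Function('Z')(x, G) = Add(-172, 150) = -22)
Add(Function('Z')(-476, -205), Mul(-1, Mul(Add(-193832, -188857), Add(-138640, 94294)))) = Add(-22, Mul(-1, Mul(Add(-193832, -188857), Add(-138640, 94294)))) = Add(-22, Mul(-1, Mul(-382689, -44346))) = Add(-22, Mul(-1, 16970726394)) = Add(-22, -16970726394) = -16970726416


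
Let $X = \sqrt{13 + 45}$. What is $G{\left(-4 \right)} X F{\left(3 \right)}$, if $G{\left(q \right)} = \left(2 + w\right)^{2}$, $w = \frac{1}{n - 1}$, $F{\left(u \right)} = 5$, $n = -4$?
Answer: $\frac{81 \sqrt{58}}{5} \approx 123.38$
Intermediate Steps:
$X = \sqrt{58} \approx 7.6158$
$w = - \frac{1}{5}$ ($w = \frac{1}{-4 - 1} = \frac{1}{-5} = - \frac{1}{5} \approx -0.2$)
$G{\left(q \right)} = \frac{81}{25}$ ($G{\left(q \right)} = \left(2 - \frac{1}{5}\right)^{2} = \left(\frac{9}{5}\right)^{2} = \frac{81}{25}$)
$G{\left(-4 \right)} X F{\left(3 \right)} = \frac{81 \sqrt{58}}{25} \cdot 5 = \frac{81 \sqrt{58}}{5}$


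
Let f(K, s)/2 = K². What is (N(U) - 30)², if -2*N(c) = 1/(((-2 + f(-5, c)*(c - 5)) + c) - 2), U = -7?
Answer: 1343882281/1493284 ≈ 899.95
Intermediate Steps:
f(K, s) = 2*K²
N(c) = -1/(2*(-254 + 51*c)) (N(c) = -1/(2*(((-2 + (2*(-5)²)*(c - 5)) + c) - 2)) = -1/(2*(((-2 + (2*25)*(-5 + c)) + c) - 2)) = -1/(2*(((-2 + 50*(-5 + c)) + c) - 2)) = -1/(2*(((-2 + (-250 + 50*c)) + c) - 2)) = -1/(2*(((-252 + 50*c) + c) - 2)) = -1/(2*((-252 + 51*c) - 2)) = -1/(2*(-254 + 51*c)))
(N(U) - 30)² = (1/(2*(254 - 51*(-7))) - 30)² = (1/(2*(254 + 357)) - 30)² = ((½)/611 - 30)² = ((½)*(1/611) - 30)² = (1/1222 - 30)² = (-36659/1222)² = 1343882281/1493284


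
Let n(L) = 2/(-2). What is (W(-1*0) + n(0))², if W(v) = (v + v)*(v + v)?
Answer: 1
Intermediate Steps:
W(v) = 4*v² (W(v) = (2*v)*(2*v) = 4*v²)
n(L) = -1 (n(L) = 2*(-½) = -1)
(W(-1*0) + n(0))² = (4*(-1*0)² - 1)² = (4*0² - 1)² = (4*0 - 1)² = (0 - 1)² = (-1)² = 1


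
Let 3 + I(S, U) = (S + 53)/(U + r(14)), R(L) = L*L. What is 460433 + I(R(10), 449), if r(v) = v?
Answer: 213179243/463 ≈ 4.6043e+5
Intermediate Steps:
R(L) = L²
I(S, U) = -3 + (53 + S)/(14 + U) (I(S, U) = -3 + (S + 53)/(U + 14) = -3 + (53 + S)/(14 + U))
460433 + I(R(10), 449) = 460433 + (11 + 10² - 3*449)/(14 + 449) = 460433 + (11 + 100 - 1347)/463 = 460433 + (1/463)*(-1236) = 460433 - 1236/463 = 213179243/463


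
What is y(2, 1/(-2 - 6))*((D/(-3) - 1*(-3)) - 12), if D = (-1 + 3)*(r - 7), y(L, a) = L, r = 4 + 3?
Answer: -18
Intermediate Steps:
r = 7
D = 0 (D = (-1 + 3)*(7 - 7) = 2*0 = 0)
y(2, 1/(-2 - 6))*((D/(-3) - 1*(-3)) - 12) = 2*((0/(-3) - 1*(-3)) - 12) = 2*((0*(-⅓) + 3) - 12) = 2*((0 + 3) - 12) = 2*(3 - 12) = 2*(-9) = -18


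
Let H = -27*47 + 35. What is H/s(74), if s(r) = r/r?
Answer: -1234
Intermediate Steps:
s(r) = 1
H = -1234 (H = -1269 + 35 = -1234)
H/s(74) = -1234/1 = -1234*1 = -1234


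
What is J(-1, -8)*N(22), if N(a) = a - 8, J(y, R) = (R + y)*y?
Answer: 126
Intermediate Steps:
J(y, R) = y*(R + y)
N(a) = -8 + a
J(-1, -8)*N(22) = (-(-8 - 1))*(-8 + 22) = -1*(-9)*14 = 9*14 = 126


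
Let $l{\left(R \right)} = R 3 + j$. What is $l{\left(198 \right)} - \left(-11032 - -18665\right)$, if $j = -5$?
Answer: $-7044$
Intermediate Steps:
$l{\left(R \right)} = -5 + 3 R$ ($l{\left(R \right)} = R 3 - 5 = 3 R - 5 = -5 + 3 R$)
$l{\left(198 \right)} - \left(-11032 - -18665\right) = \left(-5 + 3 \cdot 198\right) - \left(-11032 - -18665\right) = \left(-5 + 594\right) - \left(-11032 + 18665\right) = 589 - 7633 = -7044$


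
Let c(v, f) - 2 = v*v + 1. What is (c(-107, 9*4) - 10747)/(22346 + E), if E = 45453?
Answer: 705/67799 ≈ 0.010398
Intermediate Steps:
c(v, f) = 3 + v**2 (c(v, f) = 2 + (v*v + 1) = 2 + (v**2 + 1) = 2 + (1 + v**2) = 3 + v**2)
(c(-107, 9*4) - 10747)/(22346 + E) = ((3 + (-107)**2) - 10747)/(22346 + 45453) = ((3 + 11449) - 10747)/67799 = (11452 - 10747)*(1/67799) = 705*(1/67799) = 705/67799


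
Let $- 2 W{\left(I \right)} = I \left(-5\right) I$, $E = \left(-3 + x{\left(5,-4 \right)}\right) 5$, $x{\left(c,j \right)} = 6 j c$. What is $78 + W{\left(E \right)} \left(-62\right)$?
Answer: $-58624797$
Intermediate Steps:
$x{\left(c,j \right)} = 6 c j$
$E = -615$ ($E = \left(-3 + 6 \cdot 5 \left(-4\right)\right) 5 = \left(-3 - 120\right) 5 = \left(-123\right) 5 = -615$)
$W{\left(I \right)} = \frac{5 I^{2}}{2}$ ($W{\left(I \right)} = - \frac{I \left(-5\right) I}{2} = - \frac{- 5 I I}{2} = - \frac{\left(-5\right) I^{2}}{2} = \frac{5 I^{2}}{2}$)
$78 + W{\left(E \right)} \left(-62\right) = 78 + \frac{5 \left(-615\right)^{2}}{2} \left(-62\right) = 78 + \frac{5}{2} \cdot 378225 \left(-62\right) = 78 + \frac{1891125}{2} \left(-62\right) = 78 - 58624875 = -58624797$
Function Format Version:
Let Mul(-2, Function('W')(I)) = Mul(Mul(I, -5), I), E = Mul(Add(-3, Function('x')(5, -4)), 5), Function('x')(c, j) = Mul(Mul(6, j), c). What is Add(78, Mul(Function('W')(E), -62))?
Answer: -58624797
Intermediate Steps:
Function('x')(c, j) = Mul(6, c, j)
E = -615 (E = Mul(Add(-3, Mul(6, 5, -4)), 5) = Mul(Add(-3, -120), 5) = Mul(-123, 5) = -615)
Function('W')(I) = Mul(Rational(5, 2), Pow(I, 2)) (Function('W')(I) = Mul(Rational(-1, 2), Mul(Mul(I, -5), I)) = Mul(Rational(-1, 2), Mul(Mul(-5, I), I)) = Mul(Rational(-1, 2), Mul(-5, Pow(I, 2))) = Mul(Rational(5, 2), Pow(I, 2)))
Add(78, Mul(Function('W')(E), -62)) = Add(78, Mul(Mul(Rational(5, 2), Pow(-615, 2)), -62)) = Add(78, Mul(Mul(Rational(5, 2), 378225), -62)) = Add(78, Mul(Rational(1891125, 2), -62)) = Add(78, -58624875) = -58624797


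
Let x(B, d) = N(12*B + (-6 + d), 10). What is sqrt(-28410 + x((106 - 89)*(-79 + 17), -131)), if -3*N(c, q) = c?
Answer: I*sqrt(217335)/3 ≈ 155.4*I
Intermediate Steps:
N(c, q) = -c/3
x(B, d) = 2 - 4*B - d/3 (x(B, d) = -(12*B + (-6 + d))/3 = -(-6 + d + 12*B)/3 = 2 - 4*B - d/3)
sqrt(-28410 + x((106 - 89)*(-79 + 17), -131)) = sqrt(-28410 + (2 - 4*(106 - 89)*(-79 + 17) - 1/3*(-131))) = sqrt(-28410 + (2 - 68*(-62) + 131/3)) = sqrt(-28410 + (2 - 4*(-1054) + 131/3)) = sqrt(-28410 + (2 + 4216 + 131/3)) = sqrt(-28410 + 12785/3) = sqrt(-72445/3) = I*sqrt(217335)/3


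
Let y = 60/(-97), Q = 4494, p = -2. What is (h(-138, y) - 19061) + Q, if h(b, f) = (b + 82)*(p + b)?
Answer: -6727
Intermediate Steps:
y = -60/97 (y = 60*(-1/97) = -60/97 ≈ -0.61856)
h(b, f) = (-2 + b)*(82 + b) (h(b, f) = (b + 82)*(-2 + b) = (82 + b)*(-2 + b) = (-2 + b)*(82 + b))
(h(-138, y) - 19061) + Q = ((-164 + (-138)² + 80*(-138)) - 19061) + 4494 = ((-164 + 19044 - 11040) - 19061) + 4494 = (7840 - 19061) + 4494 = -11221 + 4494 = -6727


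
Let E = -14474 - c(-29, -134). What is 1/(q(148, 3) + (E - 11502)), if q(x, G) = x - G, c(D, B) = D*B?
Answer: -1/29717 ≈ -3.3651e-5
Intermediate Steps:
c(D, B) = B*D
E = -18360 (E = -14474 - (-134)*(-29) = -14474 - 1*3886 = -14474 - 3886 = -18360)
1/(q(148, 3) + (E - 11502)) = 1/((148 - 1*3) + (-18360 - 11502)) = 1/((148 - 3) - 29862) = 1/(145 - 29862) = 1/(-29717) = -1/29717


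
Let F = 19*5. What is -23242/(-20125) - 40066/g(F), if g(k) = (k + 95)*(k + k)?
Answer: 654159/14530250 ≈ 0.045020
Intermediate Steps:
F = 95
g(k) = 2*k*(95 + k) (g(k) = (95 + k)*(2*k) = 2*k*(95 + k))
-23242/(-20125) - 40066/g(F) = -23242/(-20125) - 40066*1/(190*(95 + 95)) = -23242*(-1/20125) - 40066/(2*95*190) = 23242/20125 - 40066/36100 = 23242/20125 - 40066*1/36100 = 23242/20125 - 20033/18050 = 654159/14530250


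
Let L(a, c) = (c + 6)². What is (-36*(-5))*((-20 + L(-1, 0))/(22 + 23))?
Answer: 64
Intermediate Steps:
L(a, c) = (6 + c)²
(-36*(-5))*((-20 + L(-1, 0))/(22 + 23)) = (-36*(-5))*((-20 + (6 + 0)²)/(22 + 23)) = 180*((-20 + 6²)/45) = 180*((-20 + 36)*(1/45)) = 180*(16*(1/45)) = 180*(16/45) = 64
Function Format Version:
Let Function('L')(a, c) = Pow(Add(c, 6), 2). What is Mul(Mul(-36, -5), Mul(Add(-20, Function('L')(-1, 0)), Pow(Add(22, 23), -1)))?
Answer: 64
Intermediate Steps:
Function('L')(a, c) = Pow(Add(6, c), 2)
Mul(Mul(-36, -5), Mul(Add(-20, Function('L')(-1, 0)), Pow(Add(22, 23), -1))) = Mul(Mul(-36, -5), Mul(Add(-20, Pow(Add(6, 0), 2)), Pow(Add(22, 23), -1))) = Mul(180, Mul(Add(-20, Pow(6, 2)), Pow(45, -1))) = Mul(180, Mul(Add(-20, 36), Rational(1, 45))) = Mul(180, Mul(16, Rational(1, 45))) = Mul(180, Rational(16, 45)) = 64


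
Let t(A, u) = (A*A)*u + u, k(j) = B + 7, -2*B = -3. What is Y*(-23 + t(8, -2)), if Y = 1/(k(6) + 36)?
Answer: -306/89 ≈ -3.4382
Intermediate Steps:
B = 3/2 (B = -½*(-3) = 3/2 ≈ 1.5000)
k(j) = 17/2 (k(j) = 3/2 + 7 = 17/2)
Y = 2/89 (Y = 1/(17/2 + 36) = 1/(89/2) = 2/89 ≈ 0.022472)
t(A, u) = u + u*A² (t(A, u) = A²*u + u = u*A² + u = u + u*A²)
Y*(-23 + t(8, -2)) = 2*(-23 - 2*(1 + 8²))/89 = 2*(-23 - 2*(1 + 64))/89 = 2*(-23 - 2*65)/89 = 2*(-23 - 130)/89 = (2/89)*(-153) = -306/89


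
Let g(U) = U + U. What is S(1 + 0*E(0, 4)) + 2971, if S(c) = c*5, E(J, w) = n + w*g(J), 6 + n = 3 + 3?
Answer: 2976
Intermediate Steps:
g(U) = 2*U
n = 0 (n = -6 + (3 + 3) = -6 + 6 = 0)
E(J, w) = 2*J*w (E(J, w) = 0 + w*(2*J) = 0 + 2*J*w = 2*J*w)
S(c) = 5*c
S(1 + 0*E(0, 4)) + 2971 = 5*(1 + 0*(2*0*4)) + 2971 = 5*(1 + 0*0) + 2971 = 5*(1 + 0) + 2971 = 5*1 + 2971 = 5 + 2971 = 2976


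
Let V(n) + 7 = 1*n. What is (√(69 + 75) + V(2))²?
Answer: 49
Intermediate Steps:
V(n) = -7 + n (V(n) = -7 + 1*n = -7 + n)
(√(69 + 75) + V(2))² = (√(69 + 75) + (-7 + 2))² = (√144 - 5)² = (12 - 5)² = 7² = 49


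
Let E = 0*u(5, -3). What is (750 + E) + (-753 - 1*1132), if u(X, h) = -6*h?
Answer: -1135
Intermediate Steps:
E = 0 (E = 0*(-6*(-3)) = 0*18 = 0)
(750 + E) + (-753 - 1*1132) = (750 + 0) + (-753 - 1*1132) = 750 + (-753 - 1132) = 750 - 1885 = -1135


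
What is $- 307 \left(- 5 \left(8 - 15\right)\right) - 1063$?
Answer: $-11808$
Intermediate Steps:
$- 307 \left(- 5 \left(8 - 15\right)\right) - 1063 = - 307 \left(\left(-5\right) \left(-7\right)\right) - 1063 = \left(-307\right) 35 - 1063 = -10745 - 1063 = -11808$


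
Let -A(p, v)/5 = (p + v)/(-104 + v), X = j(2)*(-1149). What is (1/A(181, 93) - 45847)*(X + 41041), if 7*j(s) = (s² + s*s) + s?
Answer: -17322914097063/9590 ≈ -1.8064e+9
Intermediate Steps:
j(s) = s/7 + 2*s²/7 (j(s) = ((s² + s*s) + s)/7 = ((s² + s²) + s)/7 = (2*s² + s)/7 = (s + 2*s²)/7 = s/7 + 2*s²/7)
X = -11490/7 (X = ((⅐)*2*(1 + 2*2))*(-1149) = ((⅐)*2*(1 + 4))*(-1149) = ((⅐)*2*5)*(-1149) = (10/7)*(-1149) = -11490/7 ≈ -1641.4)
A(p, v) = -5*(p + v)/(-104 + v)
(1/A(181, 93) - 45847)*(X + 41041) = (1/(5*(-1*181 - 1*93)/(-104 + 93)) - 45847)*(-11490/7 + 41041) = (1/(5*(-181 - 93)/(-11)) - 45847)*(275797/7) = (1/(5*(-1/11)*(-274)) - 45847)*(275797/7) = (1/(1370/11) - 45847)*(275797/7) = (11/1370 - 45847)*(275797/7) = -62810379/1370*275797/7 = -17322914097063/9590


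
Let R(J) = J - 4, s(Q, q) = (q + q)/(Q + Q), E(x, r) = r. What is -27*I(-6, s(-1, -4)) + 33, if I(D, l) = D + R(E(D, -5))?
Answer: 438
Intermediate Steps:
s(Q, q) = q/Q (s(Q, q) = (2*q)/((2*Q)) = (2*q)*(1/(2*Q)) = q/Q)
R(J) = -4 + J
I(D, l) = -9 + D (I(D, l) = D + (-4 - 5) = D - 9 = -9 + D)
-27*I(-6, s(-1, -4)) + 33 = -27*(-9 - 6) + 33 = -27*(-15) + 33 = 405 + 33 = 438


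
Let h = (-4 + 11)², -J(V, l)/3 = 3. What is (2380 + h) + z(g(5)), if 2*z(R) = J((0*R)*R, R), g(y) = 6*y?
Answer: 4849/2 ≈ 2424.5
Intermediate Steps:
J(V, l) = -9 (J(V, l) = -3*3 = -9)
z(R) = -9/2 (z(R) = (½)*(-9) = -9/2)
h = 49 (h = 7² = 49)
(2380 + h) + z(g(5)) = (2380 + 49) - 9/2 = 2429 - 9/2 = 4849/2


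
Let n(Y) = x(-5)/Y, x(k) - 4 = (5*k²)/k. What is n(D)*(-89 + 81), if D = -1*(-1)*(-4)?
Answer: -42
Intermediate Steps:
x(k) = 4 + 5*k (x(k) = 4 + (5*k²)/k = 4 + 5*k)
D = -4 (D = 1*(-4) = -4)
n(Y) = -21/Y (n(Y) = (4 + 5*(-5))/Y = (4 - 25)/Y = -21/Y)
n(D)*(-89 + 81) = (-21/(-4))*(-89 + 81) = -21*(-¼)*(-8) = (21/4)*(-8) = -42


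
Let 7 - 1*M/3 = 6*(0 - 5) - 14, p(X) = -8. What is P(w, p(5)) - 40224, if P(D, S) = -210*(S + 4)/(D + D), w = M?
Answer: -2051284/51 ≈ -40221.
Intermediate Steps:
M = 153 (M = 21 - 3*(6*(0 - 5) - 14) = 21 - 3*(6*(-5) - 14) = 21 - 3*(-30 - 14) = 21 - 3*(-44) = 21 + 132 = 153)
w = 153
P(D, S) = -105*(4 + S)/D (P(D, S) = -210*(4 + S)/(2*D) = -105*(4 + S)/D)
P(w, p(5)) - 40224 = 105*(-4 - 1*(-8))/153 - 40224 = 105*(1/153)*(-4 + 8) - 40224 = 105*(1/153)*4 - 40224 = 140/51 - 40224 = -2051284/51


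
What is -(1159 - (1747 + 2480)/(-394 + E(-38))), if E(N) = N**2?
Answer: -404241/350 ≈ -1155.0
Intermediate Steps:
-(1159 - (1747 + 2480)/(-394 + E(-38))) = -(1159 - (1747 + 2480)/(-394 + (-38)**2)) = -(1159 - 4227/(-394 + 1444)) = -(1159 - 4227/1050) = -(1159 - 1*1409/350) = -(1159 - 1409/350) = -1*404241/350 = -404241/350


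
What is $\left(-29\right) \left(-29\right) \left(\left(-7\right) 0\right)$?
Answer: $0$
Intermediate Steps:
$\left(-29\right) \left(-29\right) \left(\left(-7\right) 0\right) = 841 \cdot 0 = 0$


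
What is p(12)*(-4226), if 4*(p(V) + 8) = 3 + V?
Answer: 35921/2 ≈ 17961.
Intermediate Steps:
p(V) = -29/4 + V/4 (p(V) = -8 + (3 + V)/4 = -8 + (3/4 + V/4) = -29/4 + V/4)
p(12)*(-4226) = (-29/4 + (1/4)*12)*(-4226) = (-29/4 + 3)*(-4226) = -17/4*(-4226) = 35921/2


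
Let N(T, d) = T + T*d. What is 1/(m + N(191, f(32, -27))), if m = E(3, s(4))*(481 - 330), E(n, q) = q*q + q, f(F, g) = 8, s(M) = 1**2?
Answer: 1/2021 ≈ 0.00049480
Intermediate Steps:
s(M) = 1
E(n, q) = q + q**2 (E(n, q) = q**2 + q = q + q**2)
m = 302 (m = (1*(1 + 1))*(481 - 330) = (1*2)*151 = 2*151 = 302)
1/(m + N(191, f(32, -27))) = 1/(302 + 191*(1 + 8)) = 1/(302 + 191*9) = 1/(302 + 1719) = 1/2021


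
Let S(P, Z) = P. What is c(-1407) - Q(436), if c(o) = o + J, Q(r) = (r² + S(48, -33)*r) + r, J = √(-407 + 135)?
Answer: -212867 + 4*I*√17 ≈ -2.1287e+5 + 16.492*I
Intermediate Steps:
J = 4*I*√17 (J = √(-272) = 4*I*√17 ≈ 16.492*I)
Q(r) = r² + 49*r (Q(r) = (r² + 48*r) + r = r² + 49*r)
c(o) = o + 4*I*√17
c(-1407) - Q(436) = (-1407 + 4*I*√17) - 436*(49 + 436) = (-1407 + 4*I*√17) - 436*485 = (-1407 + 4*I*√17) - 1*211460 = (-1407 + 4*I*√17) - 211460 = -212867 + 4*I*√17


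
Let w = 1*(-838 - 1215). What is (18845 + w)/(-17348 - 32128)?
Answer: -4198/12369 ≈ -0.33940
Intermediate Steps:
w = -2053 (w = 1*(-2053) = -2053)
(18845 + w)/(-17348 - 32128) = (18845 - 2053)/(-17348 - 32128) = 16792/(-49476) = 16792*(-1/49476) = -4198/12369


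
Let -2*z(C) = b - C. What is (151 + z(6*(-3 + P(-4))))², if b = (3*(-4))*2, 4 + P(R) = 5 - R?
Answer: 28561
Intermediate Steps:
P(R) = 1 - R (P(R) = -4 + (5 - R) = 1 - R)
b = -24 (b = -12*2 = -24)
z(C) = 12 + C/2 (z(C) = -(-24 - C)/2 = 12 + C/2)
(151 + z(6*(-3 + P(-4))))² = (151 + (12 + (6*(-3 + (1 - 1*(-4))))/2))² = (151 + (12 + (6*(-3 + (1 + 4)))/2))² = (151 + (12 + (6*(-3 + 5))/2))² = (151 + (12 + (6*2)/2))² = (151 + (12 + (½)*12))² = (151 + (12 + 6))² = (151 + 18)² = 169² = 28561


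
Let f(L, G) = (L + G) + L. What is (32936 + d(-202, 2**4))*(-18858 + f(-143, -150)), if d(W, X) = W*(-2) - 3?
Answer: -643204078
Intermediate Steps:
f(L, G) = G + 2*L (f(L, G) = (G + L) + L = G + 2*L)
d(W, X) = -3 - 2*W (d(W, X) = -2*W - 3 = -3 - 2*W)
(32936 + d(-202, 2**4))*(-18858 + f(-143, -150)) = (32936 + (-3 - 2*(-202)))*(-18858 + (-150 + 2*(-143))) = (32936 + (-3 + 404))*(-18858 + (-150 - 286)) = (32936 + 401)*(-18858 - 436) = 33337*(-19294) = -643204078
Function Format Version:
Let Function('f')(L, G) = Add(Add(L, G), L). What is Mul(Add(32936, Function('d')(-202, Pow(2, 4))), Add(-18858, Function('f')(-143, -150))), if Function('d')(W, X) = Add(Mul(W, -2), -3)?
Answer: -643204078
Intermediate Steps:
Function('f')(L, G) = Add(G, Mul(2, L)) (Function('f')(L, G) = Add(Add(G, L), L) = Add(G, Mul(2, L)))
Function('d')(W, X) = Add(-3, Mul(-2, W)) (Function('d')(W, X) = Add(Mul(-2, W), -3) = Add(-3, Mul(-2, W)))
Mul(Add(32936, Function('d')(-202, Pow(2, 4))), Add(-18858, Function('f')(-143, -150))) = Mul(Add(32936, Add(-3, Mul(-2, -202))), Add(-18858, Add(-150, Mul(2, -143)))) = Mul(Add(32936, Add(-3, 404)), Add(-18858, Add(-150, -286))) = Mul(Add(32936, 401), Add(-18858, -436)) = Mul(33337, -19294) = -643204078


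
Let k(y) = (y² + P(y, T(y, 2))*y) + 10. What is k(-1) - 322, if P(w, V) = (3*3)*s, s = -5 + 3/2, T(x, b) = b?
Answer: -559/2 ≈ -279.50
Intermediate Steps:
s = -7/2 (s = -5 + 3*(½) = -5 + 3/2 = -7/2 ≈ -3.5000)
P(w, V) = -63/2 (P(w, V) = (3*3)*(-7/2) = 9*(-7/2) = -63/2)
k(y) = 10 + y² - 63*y/2 (k(y) = (y² - 63*y/2) + 10 = 10 + y² - 63*y/2)
k(-1) - 322 = (10 + (-1)² - 63/2*(-1)) - 322 = (10 + 1 + 63/2) - 322 = 85/2 - 322 = -559/2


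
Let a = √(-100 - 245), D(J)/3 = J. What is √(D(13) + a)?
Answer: √(39 + I*√345) ≈ 6.4108 + 1.4487*I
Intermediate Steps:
D(J) = 3*J
a = I*√345 (a = √(-345) = I*√345 ≈ 18.574*I)
√(D(13) + a) = √(3*13 + I*√345) = √(39 + I*√345)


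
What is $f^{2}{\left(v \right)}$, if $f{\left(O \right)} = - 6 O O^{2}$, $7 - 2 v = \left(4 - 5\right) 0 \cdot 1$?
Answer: $\frac{1058841}{16} \approx 66178.0$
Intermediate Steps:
$v = \frac{7}{2}$ ($v = \frac{7}{2} - \frac{\left(4 - 5\right) 0 \cdot 1}{2} = \frac{7}{2} - \frac{\left(-1\right) 0 \cdot 1}{2} = \frac{7}{2} - \frac{0 \cdot 1}{2} = \frac{7}{2} - 0 = \frac{7}{2} + 0 = \frac{7}{2} \approx 3.5$)
$f{\left(O \right)} = - 6 O^{3}$
$f^{2}{\left(v \right)} = \left(- 6 \left(\frac{7}{2}\right)^{3}\right)^{2} = \left(\left(-6\right) \frac{343}{8}\right)^{2} = \left(- \frac{1029}{4}\right)^{2} = \frac{1058841}{16}$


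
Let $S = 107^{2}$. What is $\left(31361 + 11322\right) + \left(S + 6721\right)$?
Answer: $60853$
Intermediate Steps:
$S = 11449$
$\left(31361 + 11322\right) + \left(S + 6721\right) = \left(31361 + 11322\right) + \left(11449 + 6721\right) = 42683 + 18170 = 60853$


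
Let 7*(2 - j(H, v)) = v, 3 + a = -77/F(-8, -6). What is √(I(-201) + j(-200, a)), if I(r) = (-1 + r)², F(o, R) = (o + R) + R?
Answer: √199948805/70 ≈ 202.00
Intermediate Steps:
F(o, R) = o + 2*R (F(o, R) = (R + o) + R = o + 2*R)
a = 17/20 (a = -3 - 77/(-8 + 2*(-6)) = -3 - 77/(-8 - 12) = -3 - 77/(-20) = -3 - 77*(-1/20) = -3 + 77/20 = 17/20 ≈ 0.85000)
j(H, v) = 2 - v/7
√(I(-201) + j(-200, a)) = √((-1 - 201)² + (2 - ⅐*17/20)) = √((-202)² + (2 - 17/140)) = √(40804 + 263/140) = √(5712823/140) = √199948805/70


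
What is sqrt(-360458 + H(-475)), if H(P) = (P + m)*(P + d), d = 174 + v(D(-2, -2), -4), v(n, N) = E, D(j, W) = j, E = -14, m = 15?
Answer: I*sqrt(215558) ≈ 464.28*I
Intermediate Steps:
v(n, N) = -14
d = 160 (d = 174 - 14 = 160)
H(P) = (15 + P)*(160 + P) (H(P) = (P + 15)*(P + 160) = (15 + P)*(160 + P))
sqrt(-360458 + H(-475)) = sqrt(-360458 + (2400 + (-475)**2 + 175*(-475))) = sqrt(-360458 + (2400 + 225625 - 83125)) = sqrt(-360458 + 144900) = sqrt(-215558) = I*sqrt(215558)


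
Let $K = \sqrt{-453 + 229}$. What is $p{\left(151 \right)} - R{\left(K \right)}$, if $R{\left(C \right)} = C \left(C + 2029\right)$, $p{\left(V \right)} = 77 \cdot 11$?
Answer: $1071 - 8116 i \sqrt{14} \approx 1071.0 - 30367.0 i$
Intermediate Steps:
$p{\left(V \right)} = 847$
$K = 4 i \sqrt{14}$ ($K = \sqrt{-224} = 4 i \sqrt{14} \approx 14.967 i$)
$R{\left(C \right)} = C \left(2029 + C\right)$
$p{\left(151 \right)} - R{\left(K \right)} = 847 - 4 i \sqrt{14} \left(2029 + 4 i \sqrt{14}\right)$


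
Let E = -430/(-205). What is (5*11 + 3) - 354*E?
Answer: -28066/41 ≈ -684.54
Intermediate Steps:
E = 86/41 (E = -430*(-1/205) = 86/41 ≈ 2.0976)
(5*11 + 3) - 354*E = (5*11 + 3) - 354*86/41 = (55 + 3) - 30444/41 = 58 - 30444/41 = -28066/41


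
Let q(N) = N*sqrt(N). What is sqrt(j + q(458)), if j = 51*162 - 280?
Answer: sqrt(7982 + 458*sqrt(458)) ≈ 133.36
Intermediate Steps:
q(N) = N**(3/2)
j = 7982 (j = 8262 - 280 = 7982)
sqrt(j + q(458)) = sqrt(7982 + 458**(3/2)) = sqrt(7982 + 458*sqrt(458))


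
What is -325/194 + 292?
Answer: 56323/194 ≈ 290.32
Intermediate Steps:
-325/194 + 292 = 56323/194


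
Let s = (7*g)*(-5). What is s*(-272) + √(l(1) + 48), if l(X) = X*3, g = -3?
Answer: -28560 + √51 ≈ -28553.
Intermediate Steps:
s = 105 (s = (7*(-3))*(-5) = -21*(-5) = 105)
l(X) = 3*X
s*(-272) + √(l(1) + 48) = 105*(-272) + √(3*1 + 48) = -28560 + √(3 + 48) = -28560 + √51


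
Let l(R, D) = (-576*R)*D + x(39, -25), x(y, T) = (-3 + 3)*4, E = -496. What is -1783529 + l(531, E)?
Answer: 149921047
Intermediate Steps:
x(y, T) = 0 (x(y, T) = 0*4 = 0)
l(R, D) = -576*D*R (l(R, D) = (-576*R)*D + 0 = -576*D*R + 0 = -576*D*R)
-1783529 + l(531, E) = -1783529 - 576*(-496)*531 = -1783529 + 151704576 = 149921047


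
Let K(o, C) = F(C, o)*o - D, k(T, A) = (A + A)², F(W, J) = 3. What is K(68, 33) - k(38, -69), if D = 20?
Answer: -18860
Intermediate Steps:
k(T, A) = 4*A² (k(T, A) = (2*A)² = 4*A²)
K(o, C) = -20 + 3*o (K(o, C) = 3*o - 1*20 = 3*o - 20 = -20 + 3*o)
K(68, 33) - k(38, -69) = (-20 + 3*68) - 4*(-69)² = (-20 + 204) - 4*4761 = 184 - 1*19044 = 184 - 19044 = -18860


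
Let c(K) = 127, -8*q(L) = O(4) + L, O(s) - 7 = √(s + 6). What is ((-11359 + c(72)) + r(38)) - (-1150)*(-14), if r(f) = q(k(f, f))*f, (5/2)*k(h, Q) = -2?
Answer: -547229/20 - 19*√10/4 ≈ -27376.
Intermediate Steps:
O(s) = 7 + √(6 + s) (O(s) = 7 + √(s + 6) = 7 + √(6 + s))
k(h, Q) = -⅘ (k(h, Q) = (⅖)*(-2) = -⅘)
q(L) = -7/8 - L/8 - √10/8 (q(L) = -((7 + √(6 + 4)) + L)/8 = -((7 + √10) + L)/8 = -(7 + L + √10)/8 = -7/8 - L/8 - √10/8)
r(f) = f*(-31/40 - √10/8) (r(f) = (-7/8 - ⅛*(-⅘) - √10/8)*f = (-7/8 + ⅒ - √10/8)*f = (-31/40 - √10/8)*f = f*(-31/40 - √10/8))
((-11359 + c(72)) + r(38)) - (-1150)*(-14) = ((-11359 + 127) + (1/40)*38*(-31 - 5*√10)) - (-1150)*(-14) = (-11232 + (-589/20 - 19*√10/4)) - 1*16100 = (-225229/20 - 19*√10/4) - 16100 = -547229/20 - 19*√10/4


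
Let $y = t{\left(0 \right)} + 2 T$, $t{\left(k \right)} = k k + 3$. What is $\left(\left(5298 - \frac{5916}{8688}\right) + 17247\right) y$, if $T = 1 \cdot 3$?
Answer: $\frac{146898783}{724} \approx 2.029 \cdot 10^{5}$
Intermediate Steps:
$t{\left(k \right)} = 3 + k^{2}$ ($t{\left(k \right)} = k^{2} + 3 = 3 + k^{2}$)
$T = 3$
$y = 9$ ($y = \left(3 + 0^{2}\right) + 2 \cdot 3 = \left(3 + 0\right) + 6 = 3 + 6 = 9$)
$\left(\left(5298 - \frac{5916}{8688}\right) + 17247\right) y = \left(\left(5298 - \frac{5916}{8688}\right) + 17247\right) 9 = \left(\left(5298 - 5916 \cdot \frac{1}{8688}\right) + 17247\right) 9 = \left(\left(5298 - \frac{493}{724}\right) + 17247\right) 9 = \left(\frac{3835259}{724} + 17247\right) 9 = \frac{16322087}{724} \cdot 9 = \frac{146898783}{724}$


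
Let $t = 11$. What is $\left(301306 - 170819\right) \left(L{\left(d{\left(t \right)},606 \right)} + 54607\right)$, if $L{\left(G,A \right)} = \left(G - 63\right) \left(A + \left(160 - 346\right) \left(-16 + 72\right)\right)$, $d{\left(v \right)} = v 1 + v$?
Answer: $59608679879$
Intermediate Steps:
$d{\left(v \right)} = 2 v$ ($d{\left(v \right)} = v + v = 2 v$)
$L{\left(G,A \right)} = \left(-10416 + A\right) \left(-63 + G\right)$ ($L{\left(G,A \right)} = \left(-63 + G\right) \left(A - 10416\right) = \left(-63 + G\right) \left(-10416 + A\right) = \left(-10416 + A\right) \left(-63 + G\right)$)
$\left(301306 - 170819\right) \left(L{\left(d{\left(t \right)},606 \right)} + 54607\right) = \left(301306 - 170819\right) \left(\left(656208 - 10416 \cdot 2 \cdot 11 - 38178 + 606 \cdot 2 \cdot 11\right) + 54607\right) = 130487 \left(\left(656208 - 229152 - 38178 + 606 \cdot 22\right) + 54607\right) = 130487 \left(\left(656208 - 229152 - 38178 + 13332\right) + 54607\right) = 130487 \left(402210 + 54607\right) = 130487 \cdot 456817 = 59608679879$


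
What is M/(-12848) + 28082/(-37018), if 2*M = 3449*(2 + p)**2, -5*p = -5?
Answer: -935335405/475607264 ≈ -1.9666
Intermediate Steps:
p = 1 (p = -1/5*(-5) = 1)
M = 31041/2 (M = (3449*(2 + 1)**2)/2 = (3449*3**2)/2 = (3449*9)/2 = (1/2)*31041 = 31041/2 ≈ 15521.)
M/(-12848) + 28082/(-37018) = (31041/2)/(-12848) + 28082/(-37018) = (31041/2)*(-1/12848) + 28082*(-1/37018) = -31041/25696 - 14041/18509 = -935335405/475607264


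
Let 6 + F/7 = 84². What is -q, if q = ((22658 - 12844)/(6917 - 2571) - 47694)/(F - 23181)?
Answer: 103634155/56865237 ≈ 1.8225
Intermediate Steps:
F = 49350 (F = -42 + 7*84² = -42 + 7*7056 = -42 + 49392 = 49350)
q = -103634155/56865237 (q = ((22658 - 12844)/(6917 - 2571) - 47694)/(49350 - 23181) = (9814/4346 - 47694)/26169 = (9814*(1/4346) - 47694)*(1/26169) = (4907/2173 - 47694)*(1/26169) = -103634155/2173*1/26169 = -103634155/56865237 ≈ -1.8225)
-q = -1*(-103634155/56865237) = 103634155/56865237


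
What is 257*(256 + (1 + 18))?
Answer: 70675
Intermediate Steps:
257*(256 + (1 + 18)) = 257*(256 + 19) = 257*275 = 70675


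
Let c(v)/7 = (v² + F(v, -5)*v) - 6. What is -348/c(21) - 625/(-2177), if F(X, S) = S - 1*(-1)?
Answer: 37049/254709 ≈ 0.14546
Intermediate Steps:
F(X, S) = 1 + S (F(X, S) = S + 1 = 1 + S)
c(v) = -42 - 28*v + 7*v² (c(v) = 7*((v² + (1 - 5)*v) - 6) = 7*((v² - 4*v) - 6) = 7*(-6 + v² - 4*v) = -42 - 28*v + 7*v²)
-348/c(21) - 625/(-2177) = -348/(-42 - 28*21 + 7*21²) - 625/(-2177) = -348/(-42 - 588 + 7*441) - 625*(-1/2177) = -348/(-42 - 588 + 3087) + 625/2177 = -348/2457 + 625/2177 = -348*1/2457 + 625/2177 = -116/819 + 625/2177 = 37049/254709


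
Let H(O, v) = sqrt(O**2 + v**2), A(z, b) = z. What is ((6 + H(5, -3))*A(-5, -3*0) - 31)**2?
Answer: 4571 + 610*sqrt(34) ≈ 8127.9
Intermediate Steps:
((6 + H(5, -3))*A(-5, -3*0) - 31)**2 = ((6 + sqrt(5**2 + (-3)**2))*(-5) - 31)**2 = ((6 + sqrt(25 + 9))*(-5) - 31)**2 = ((6 + sqrt(34))*(-5) - 31)**2 = ((-30 - 5*sqrt(34)) - 31)**2 = (-61 - 5*sqrt(34))**2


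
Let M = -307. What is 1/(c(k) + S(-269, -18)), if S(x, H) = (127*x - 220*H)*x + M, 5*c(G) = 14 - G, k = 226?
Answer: 5/40621288 ≈ 1.2309e-7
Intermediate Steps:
c(G) = 14/5 - G/5 (c(G) = (14 - G)/5 = 14/5 - G/5)
S(x, H) = -307 + x*(-220*H + 127*x) (S(x, H) = (127*x - 220*H)*x - 307 = (-220*H + 127*x)*x - 307 = x*(-220*H + 127*x) - 307 = -307 + x*(-220*H + 127*x))
1/(c(k) + S(-269, -18)) = 1/((14/5 - 1/5*226) + (-307 + 127*(-269)**2 - 220*(-18)*(-269))) = 1/((14/5 - 226/5) + (-307 + 127*72361 - 1065240)) = 1/(-212/5 + (-307 + 9189847 - 1065240)) = 1/(-212/5 + 8124300) = 1/(40621288/5) = 5/40621288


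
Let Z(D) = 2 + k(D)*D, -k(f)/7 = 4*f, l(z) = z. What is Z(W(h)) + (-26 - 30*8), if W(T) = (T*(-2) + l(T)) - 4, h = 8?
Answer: -4296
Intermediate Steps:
k(f) = -28*f
W(T) = -4 - T (W(T) = (T*(-2) + T) - 4 = (-2*T + T) - 4 = -T - 4 = -4 - T)
Z(D) = 2 - 28*D² (Z(D) = 2 + (-28*D)*D = 2 - 28*D²)
Z(W(h)) + (-26 - 30*8) = (2 - 28*(-4 - 1*8)²) + (-26 - 30*8) = (2 - 28*(-4 - 8)²) + (-26 - 240) = (2 - 28*(-12)²) - 266 = (2 - 28*144) - 266 = (2 - 4032) - 266 = -4030 - 266 = -4296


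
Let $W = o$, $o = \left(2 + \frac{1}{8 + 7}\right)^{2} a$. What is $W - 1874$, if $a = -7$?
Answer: $- \frac{428377}{225} \approx -1903.9$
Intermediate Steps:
$o = - \frac{6727}{225}$ ($o = \left(2 + \frac{1}{8 + 7}\right)^{2} \left(-7\right) = \left(2 + \frac{1}{15}\right)^{2} \left(-7\right) = \left(\frac{31}{15}\right)^{2} \left(-7\right) = \frac{961}{225} \left(-7\right) = - \frac{6727}{225} \approx -29.898$)
$W = - \frac{6727}{225} \approx -29.898$
$W - 1874 = - \frac{6727}{225} - 1874 = - \frac{428377}{225}$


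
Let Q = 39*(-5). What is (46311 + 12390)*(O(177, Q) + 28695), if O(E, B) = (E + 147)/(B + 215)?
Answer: 8426880756/5 ≈ 1.6854e+9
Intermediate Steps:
Q = -195
O(E, B) = (147 + E)/(215 + B)
(46311 + 12390)*(O(177, Q) + 28695) = (46311 + 12390)*((147 + 177)/(215 - 195) + 28695) = 58701*(324/20 + 28695) = 58701*((1/20)*324 + 28695) = 58701*(81/5 + 28695) = 58701*(143556/5) = 8426880756/5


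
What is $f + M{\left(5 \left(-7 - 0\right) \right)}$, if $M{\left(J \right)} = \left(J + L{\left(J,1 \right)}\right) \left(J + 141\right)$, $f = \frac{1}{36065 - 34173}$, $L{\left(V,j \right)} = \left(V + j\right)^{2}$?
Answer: $\frac{224818793}{1892} \approx 1.1883 \cdot 10^{5}$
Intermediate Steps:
$f = \frac{1}{1892} \approx 0.00052854$
$M{\left(J \right)} = \left(141 + J\right) \left(J + \left(1 + J\right)^{2}\right)$ ($M{\left(J \right)} = \left(J + \left(J + 1\right)^{2}\right) \left(J + 141\right) = \left(J + \left(1 + J\right)^{2}\right) \left(141 + J\right) = \left(141 + J\right) \left(J + \left(1 + J\right)^{2}\right)$)
$f + M{\left(5 \left(-7 - 0\right) \right)} = \frac{1}{1892} + \left(141 + \left(5 \left(-7 - 0\right)\right)^{3} + 144 \left(5 \left(-7 - 0\right)\right)^{2} + 424 \cdot 5 \left(-7 - 0\right)\right) = \frac{1}{1892} + \left(141 + \left(5 \left(-7 + 0\right)\right)^{3} + 144 \left(5 \left(-7 + 0\right)\right)^{2} + 424 \cdot 5 \left(-7 + 0\right)\right) = \frac{1}{1892} + \left(141 + \left(5 \left(-7\right)\right)^{3} + 144 \left(5 \left(-7\right)\right)^{2} + 424 \cdot 5 \left(-7\right)\right) = \frac{1}{1892} + \left(141 + \left(-35\right)^{3} + 144 \left(-35\right)^{2} + 424 \left(-35\right)\right) = \frac{1}{1892} + \left(141 - 42875 + 144 \cdot 1225 - 14840\right) = \frac{1}{1892} + \left(141 - 42875 + 176400 - 14840\right) = \frac{1}{1892} + 118826 = \frac{224818793}{1892}$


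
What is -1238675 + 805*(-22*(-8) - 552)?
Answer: -1541355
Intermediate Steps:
-1238675 + 805*(-22*(-8) - 552) = -1238675 + 805*(176 - 552) = -1238675 + 805*(-376) = -1238675 - 302680 = -1541355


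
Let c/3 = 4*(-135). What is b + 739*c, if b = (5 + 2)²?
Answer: -1197131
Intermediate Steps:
c = -1620 (c = 3*(4*(-135)) = 3*(-540) = -1620)
b = 49 (b = 7² = 49)
b + 739*c = 49 + 739*(-1620) = 49 - 1197180 = -1197131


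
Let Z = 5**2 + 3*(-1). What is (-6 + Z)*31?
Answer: 496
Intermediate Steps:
Z = 22 (Z = 25 - 3 = 22)
(-6 + Z)*31 = (-6 + 22)*31 = 16*31 = 496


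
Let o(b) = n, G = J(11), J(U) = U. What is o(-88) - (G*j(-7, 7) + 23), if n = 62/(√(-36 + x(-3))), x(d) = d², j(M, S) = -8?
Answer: 65 - 62*I*√3/9 ≈ 65.0 - 11.932*I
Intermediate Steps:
G = 11
n = -62*I*√3/9 (n = 62/(√(-36 + (-3)²)) = 62/(√(-36 + 9)) = 62/(√(-27)) = 62/((3*I*√3)) = 62*(-I*√3/9) = -62*I*√3/9 ≈ -11.932*I)
o(b) = -62*I*√3/9
o(-88) - (G*j(-7, 7) + 23) = -62*I*√3/9 - (11*(-8) + 23) = -62*I*√3/9 - (-88 + 23) = -62*I*√3/9 - 1*(-65) = -62*I*√3/9 + 65 = 65 - 62*I*√3/9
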